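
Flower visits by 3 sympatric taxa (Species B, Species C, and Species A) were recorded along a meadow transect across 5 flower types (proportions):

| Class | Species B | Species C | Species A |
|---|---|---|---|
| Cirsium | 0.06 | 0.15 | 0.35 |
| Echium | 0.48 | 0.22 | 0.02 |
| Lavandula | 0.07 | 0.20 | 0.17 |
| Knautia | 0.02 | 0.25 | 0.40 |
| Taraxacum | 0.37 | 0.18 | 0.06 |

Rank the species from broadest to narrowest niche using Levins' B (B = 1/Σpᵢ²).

Σp_Bᵢ² = 0.06² + 0.48² + 0.07² + 0.02² + 0.37² = 0.0036 + 0.2304 + 0.0049 + 0.0004 + 0.1369 = 0.3762
B_B = 1 / 0.3762 = 2.6582
Σp_Cᵢ² = 0.15² + 0.22² + 0.20² + 0.25² + 0.18² = 0.0225 + 0.0484 + 0.0400 + 0.0625 + 0.0324 = 0.2058
B_C = 1 / 0.2058 = 4.8591
Σp_Aᵢ² = 0.35² + 0.02² + 0.17² + 0.40² + 0.06² = 0.1225 + 0.0004 + 0.0289 + 0.1600 + 0.0036 = 0.3154
B_A = 1 / 0.3154 = 3.1706
Ranking by B (broadest → narrowest): Species C (4.86) > Species A (3.17) > Species B (2.66)

Species C > Species A > Species B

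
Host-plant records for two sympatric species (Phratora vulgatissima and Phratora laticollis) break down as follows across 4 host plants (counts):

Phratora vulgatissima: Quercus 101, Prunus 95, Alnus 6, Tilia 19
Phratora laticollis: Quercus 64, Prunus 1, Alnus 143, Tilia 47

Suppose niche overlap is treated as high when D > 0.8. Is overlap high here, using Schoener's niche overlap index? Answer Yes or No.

No

Proportions for Phratora vulgatissima (n=221): 101/221=0.4570, 95/221=0.4299, 6/221=0.0271, 19/221=0.0860
Proportions for Phratora laticollis (n=255): 64/255=0.2510, 1/255=0.0039, 143/255=0.5608, 47/255=0.1843
Σ|p₁ᵢ − p₂ᵢ| = 0.2060 + 0.4260 + 0.5337 + 0.0983 = 1.2640
D = 1 − ½ × 1.2640 = 1 − 0.63200 = 0.36800
D = 0.36800 < 0.8 → No.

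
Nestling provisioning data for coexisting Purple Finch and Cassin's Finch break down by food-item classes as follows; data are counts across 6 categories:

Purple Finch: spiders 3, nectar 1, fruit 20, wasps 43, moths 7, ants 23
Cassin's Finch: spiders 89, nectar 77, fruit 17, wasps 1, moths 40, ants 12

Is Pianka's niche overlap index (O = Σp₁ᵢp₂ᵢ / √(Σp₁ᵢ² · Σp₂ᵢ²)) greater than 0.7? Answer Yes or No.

No

Proportions for Purple Finch (n=97): 3/97=0.0309, 1/97=0.0103, 20/97=0.2062, 43/97=0.4433, 7/97=0.0722, 23/97=0.2371
Proportions for Cassin's Finch (n=236): 89/236=0.3771, 77/236=0.3263, 17/236=0.0720, 1/236=0.0042, 40/236=0.1695, 12/236=0.0508
Σ p₁ᵢp₂ᵢ = 0.011652 + 0.003361 + 0.014846 + 0.001862 + 0.012238 + 0.012045 = 0.056004
Σp_1ᵢ² = 0.0309² + 0.0103² + 0.2062² + 0.4433² + 0.0722² + 0.2371² = 0.000955 + 0.000106 + 0.042518 + 0.196515 + 0.005213 + 0.056216 = 0.301523
Σp_2ᵢ² = 0.3771² + 0.3263² + 0.0720² + 0.0042² + 0.1695² + 0.0508² = 0.142204 + 0.106472 + 0.005184 + 0.000018 + 0.028730 + 0.002581 = 0.285189
O = 0.056004 / √(0.301523 × 0.285189) = 0.056004 / 0.2932423 = 0.1910
O = 0.1910 < 0.7 → No.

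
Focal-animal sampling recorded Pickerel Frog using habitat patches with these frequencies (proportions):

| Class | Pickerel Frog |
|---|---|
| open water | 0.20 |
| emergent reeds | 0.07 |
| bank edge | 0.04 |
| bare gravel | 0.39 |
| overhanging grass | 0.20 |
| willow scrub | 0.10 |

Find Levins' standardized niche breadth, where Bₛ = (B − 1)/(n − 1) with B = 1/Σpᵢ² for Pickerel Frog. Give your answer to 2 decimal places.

0.60

Σpᵢ² = 0.20² + 0.07² + 0.04² + 0.39² + 0.20² + 0.10² = 0.0400 + 0.0049 + 0.0016 + 0.1521 + 0.0400 + 0.0100 = 0.2486
B = 1 / 0.2486 = 4.0225
Bₛ = (B − 1)/(n − 1) = (4.0225 − 1)/(6 − 1) = 3.0225/5 = 0.6045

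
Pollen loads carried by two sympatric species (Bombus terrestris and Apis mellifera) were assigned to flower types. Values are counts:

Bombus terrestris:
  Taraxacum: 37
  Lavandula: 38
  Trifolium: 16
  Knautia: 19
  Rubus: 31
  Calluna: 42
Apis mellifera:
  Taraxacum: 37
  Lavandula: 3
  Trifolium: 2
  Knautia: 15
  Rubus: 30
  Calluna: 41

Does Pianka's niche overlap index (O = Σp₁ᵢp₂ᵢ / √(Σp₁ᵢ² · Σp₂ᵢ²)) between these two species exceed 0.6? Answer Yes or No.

Proportions for Bombus terrestris (n=183): 37/183=0.2022, 38/183=0.2077, 16/183=0.0874, 19/183=0.1038, 31/183=0.1694, 42/183=0.2295
Proportions for Apis mellifera (n=128): 37/128=0.2891, 3/128=0.0234, 2/128=0.0156, 15/128=0.1172, 30/128=0.2344, 41/128=0.3203
Σ p₁ᵢp₂ᵢ = 0.058456 + 0.004860 + 0.001363 + 0.012165 + 0.039707 + 0.073509 = 0.190060
Σp_1ᵢ² = 0.2022² + 0.2077² + 0.0874² + 0.1038² + 0.1694² + 0.2295² = 0.040885 + 0.043139 + 0.007639 + 0.010774 + 0.028696 + 0.052670 = 0.183803
Σp_2ᵢ² = 0.2891² + 0.0234² + 0.0156² + 0.1172² + 0.2344² + 0.3203² = 0.083579 + 0.000548 + 0.000243 + 0.013736 + 0.054943 + 0.102592 = 0.255641
O = 0.190060 / √(0.183803 × 0.255641) = 0.190060 / 0.2167662 = 0.8768
O = 0.8768 > 0.6 → Yes.

Yes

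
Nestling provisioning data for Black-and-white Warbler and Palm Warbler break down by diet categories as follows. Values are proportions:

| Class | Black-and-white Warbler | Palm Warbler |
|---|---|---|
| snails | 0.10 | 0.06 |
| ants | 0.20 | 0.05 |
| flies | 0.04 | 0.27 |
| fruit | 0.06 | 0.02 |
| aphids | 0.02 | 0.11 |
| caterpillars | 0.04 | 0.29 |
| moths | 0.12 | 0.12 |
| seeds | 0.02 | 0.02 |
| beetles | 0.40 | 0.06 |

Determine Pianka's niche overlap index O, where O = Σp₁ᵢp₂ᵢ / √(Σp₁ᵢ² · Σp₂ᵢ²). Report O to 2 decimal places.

Σ p₁ᵢp₂ᵢ = 0.0060 + 0.0100 + 0.0108 + 0.0012 + 0.0022 + 0.0116 + 0.0144 + 0.0004 + 0.0240 = 0.0806
Σp_1ᵢ² = 0.10² + 0.20² + 0.04² + 0.06² + 0.02² + 0.04² + 0.12² + 0.02² + 0.40² = 0.0100 + 0.0400 + 0.0016 + 0.0036 + 0.0004 + 0.0016 + 0.0144 + 0.0004 + 0.1600 = 0.2320
Σp_2ᵢ² = 0.06² + 0.05² + 0.27² + 0.02² + 0.11² + 0.29² + 0.12² + 0.02² + 0.06² = 0.0036 + 0.0025 + 0.0729 + 0.0004 + 0.0121 + 0.0841 + 0.0144 + 0.0004 + 0.0036 = 0.1940
O = 0.0806 / √(0.2320 × 0.1940) = 0.0806 / 0.21215 = 0.3799

0.38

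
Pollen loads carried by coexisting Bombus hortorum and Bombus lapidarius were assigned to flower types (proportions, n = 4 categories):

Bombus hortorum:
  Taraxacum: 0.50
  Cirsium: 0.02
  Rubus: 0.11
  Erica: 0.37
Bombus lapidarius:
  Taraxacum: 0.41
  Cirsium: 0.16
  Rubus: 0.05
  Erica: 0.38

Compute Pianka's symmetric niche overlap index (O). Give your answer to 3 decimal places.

0.961

Σ p₁ᵢp₂ᵢ = 0.2050 + 0.0032 + 0.0055 + 0.1406 = 0.3543
Σp_1ᵢ² = 0.50² + 0.02² + 0.11² + 0.37² = 0.2500 + 0.0004 + 0.0121 + 0.1369 = 0.3994
Σp_2ᵢ² = 0.41² + 0.16² + 0.05² + 0.38² = 0.1681 + 0.0256 + 0.0025 + 0.1444 = 0.3406
O = 0.3543 / √(0.3994 × 0.3406) = 0.3543 / 0.368830 = 0.96061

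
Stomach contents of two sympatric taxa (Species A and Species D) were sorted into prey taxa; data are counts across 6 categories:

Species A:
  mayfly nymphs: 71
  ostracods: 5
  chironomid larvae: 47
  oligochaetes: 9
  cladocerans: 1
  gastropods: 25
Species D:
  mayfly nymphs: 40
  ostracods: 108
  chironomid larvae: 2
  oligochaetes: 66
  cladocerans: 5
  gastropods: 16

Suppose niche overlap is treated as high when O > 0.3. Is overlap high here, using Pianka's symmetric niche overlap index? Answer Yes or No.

Yes

Proportions for Species A (n=158): 71/158=0.4494, 5/158=0.0316, 47/158=0.2975, 9/158=0.0570, 1/158=0.0063, 25/158=0.1582
Proportions for Species D (n=237): 40/237=0.1688, 108/237=0.4557, 2/237=0.0084, 66/237=0.2785, 5/237=0.0211, 16/237=0.0675
Σ p₁ᵢp₂ᵢ = 0.075859 + 0.014400 + 0.002499 + 0.015875 + 0.000133 + 0.010679 = 0.119445
Σp_1ᵢ² = 0.4494² + 0.0316² + 0.2975² + 0.0570² + 0.0063² + 0.1582² = 0.201960 + 0.000999 + 0.088506 + 0.003249 + 0.000040 + 0.025027 = 0.319781
Σp_2ᵢ² = 0.1688² + 0.4557² + 0.0084² + 0.2785² + 0.0211² + 0.0675² = 0.028493 + 0.207662 + 0.000071 + 0.077562 + 0.000445 + 0.004556 = 0.318789
O = 0.119445 / √(0.319781 × 0.318789) = 0.119445 / 0.3192846 = 0.3741
O = 0.3741 > 0.3 → Yes.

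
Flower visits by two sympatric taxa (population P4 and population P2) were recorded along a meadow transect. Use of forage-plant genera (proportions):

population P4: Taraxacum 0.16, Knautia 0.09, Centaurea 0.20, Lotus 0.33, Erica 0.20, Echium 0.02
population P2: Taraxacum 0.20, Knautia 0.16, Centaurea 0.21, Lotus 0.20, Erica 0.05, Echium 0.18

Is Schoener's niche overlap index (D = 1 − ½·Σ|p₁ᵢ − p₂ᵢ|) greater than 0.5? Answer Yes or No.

Yes

Σ|p₁ᵢ − p₂ᵢ| = 0.04 + 0.07 + 0.01 + 0.13 + 0.15 + 0.16 = 0.56
D = 1 − ½ × 0.56 = 1 − 0.280 = 0.7200
D = 0.7200 > 0.5 → Yes.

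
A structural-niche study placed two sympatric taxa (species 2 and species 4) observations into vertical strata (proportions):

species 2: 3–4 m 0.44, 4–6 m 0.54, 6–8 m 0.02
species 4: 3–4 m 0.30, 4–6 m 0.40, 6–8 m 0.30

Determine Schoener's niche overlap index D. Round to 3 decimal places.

0.720

Σ|p₁ᵢ − p₂ᵢ| = 0.14 + 0.14 + 0.28 = 0.56
D = 1 − ½ × 0.56 = 1 − 0.280 = 0.72000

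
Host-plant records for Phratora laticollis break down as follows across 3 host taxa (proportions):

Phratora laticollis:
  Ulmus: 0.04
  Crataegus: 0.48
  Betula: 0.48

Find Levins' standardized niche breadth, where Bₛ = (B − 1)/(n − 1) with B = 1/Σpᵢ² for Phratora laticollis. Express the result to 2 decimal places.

Σpᵢ² = 0.04² + 0.48² + 0.48² = 0.0016 + 0.2304 + 0.2304 = 0.4624
B = 1 / 0.4624 = 2.1626
Bₛ = (B − 1)/(n − 1) = (2.1626 − 1)/(3 − 1) = 1.1626/2 = 0.5813

0.58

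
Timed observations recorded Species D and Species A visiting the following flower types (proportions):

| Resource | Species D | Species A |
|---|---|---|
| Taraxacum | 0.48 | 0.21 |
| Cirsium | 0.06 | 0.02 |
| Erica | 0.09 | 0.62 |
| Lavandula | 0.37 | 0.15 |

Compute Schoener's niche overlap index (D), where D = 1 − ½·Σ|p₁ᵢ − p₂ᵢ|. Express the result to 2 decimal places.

0.47

Σ|p₁ᵢ − p₂ᵢ| = 0.27 + 0.04 + 0.53 + 0.22 = 1.06
D = 1 − ½ × 1.06 = 1 − 0.530 = 0.4700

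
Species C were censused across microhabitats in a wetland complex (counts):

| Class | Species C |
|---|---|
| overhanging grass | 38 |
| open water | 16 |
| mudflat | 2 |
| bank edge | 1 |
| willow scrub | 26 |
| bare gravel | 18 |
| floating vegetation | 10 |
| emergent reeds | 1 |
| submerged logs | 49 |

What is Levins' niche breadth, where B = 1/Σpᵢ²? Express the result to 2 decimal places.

Proportions for Species C (n=161): 38/161=0.2360, 16/161=0.0994, 2/161=0.0124, 1/161=0.0062, 26/161=0.1615, 18/161=0.1118, 10/161=0.0621, 1/161=0.0062, 49/161=0.3043
Σpᵢ² = 0.2360² + 0.0994² + 0.0124² + 0.0062² + 0.1615² + 0.1118² + 0.0621² + 0.0062² + 0.3043² = 0.055696 + 0.009880 + 0.000154 + 0.000038 + 0.026082 + 0.012499 + 0.003856 + 0.000038 + 0.092598 = 0.200841
B = 1 / 0.200841 = 4.9791

4.98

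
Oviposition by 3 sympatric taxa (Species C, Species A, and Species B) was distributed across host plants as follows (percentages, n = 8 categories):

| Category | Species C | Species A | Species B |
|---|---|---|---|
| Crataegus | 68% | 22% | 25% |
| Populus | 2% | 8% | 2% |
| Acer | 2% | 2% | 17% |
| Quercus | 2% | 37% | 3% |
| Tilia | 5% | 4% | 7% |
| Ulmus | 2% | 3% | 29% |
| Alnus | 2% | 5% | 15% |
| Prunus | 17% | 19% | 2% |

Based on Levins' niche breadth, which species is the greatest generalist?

Species B

Convert percentages to proportions (divide by 100).
Σp_Cᵢ² = 0.68² + 0.02² + 0.02² + 0.02² + 0.05² + 0.02² + 0.02² + 0.17² = 0.4624 + 0.0004 + 0.0004 + 0.0004 + 0.0025 + 0.0004 + 0.0004 + 0.0289 = 0.4958
B_C = 1 / 0.4958 = 2.0169
Σp_Aᵢ² = 0.22² + 0.08² + 0.02² + 0.37² + 0.04² + 0.03² + 0.05² + 0.19² = 0.0484 + 0.0064 + 0.0004 + 0.1369 + 0.0016 + 0.0009 + 0.0025 + 0.0361 = 0.2332
B_A = 1 / 0.2332 = 4.2882
Σp_Bᵢ² = 0.25² + 0.02² + 0.17² + 0.03² + 0.07² + 0.29² + 0.15² + 0.02² = 0.0625 + 0.0004 + 0.0289 + 0.0009 + 0.0049 + 0.0841 + 0.0225 + 0.0004 = 0.2046
B_B = 1 / 0.2046 = 4.8876
Highest B → broadest niche (most generalist): Species B (B = 4.89).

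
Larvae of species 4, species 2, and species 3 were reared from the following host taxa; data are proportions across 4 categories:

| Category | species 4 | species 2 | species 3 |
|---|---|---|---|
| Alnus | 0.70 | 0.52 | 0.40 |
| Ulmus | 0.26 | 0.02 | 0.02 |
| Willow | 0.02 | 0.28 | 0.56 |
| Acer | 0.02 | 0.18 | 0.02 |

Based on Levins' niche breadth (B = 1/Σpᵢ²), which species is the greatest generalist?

species 2

Σp_4ᵢ² = 0.70² + 0.26² + 0.02² + 0.02² = 0.4900 + 0.0676 + 0.0004 + 0.0004 = 0.5584
B_4 = 1 / 0.5584 = 1.7908
Σp_2ᵢ² = 0.52² + 0.02² + 0.28² + 0.18² = 0.2704 + 0.0004 + 0.0784 + 0.0324 = 0.3816
B_2 = 1 / 0.3816 = 2.6205
Σp_3ᵢ² = 0.40² + 0.02² + 0.56² + 0.02² = 0.1600 + 0.0004 + 0.3136 + 0.0004 = 0.4744
B_3 = 1 / 0.4744 = 2.1079
Highest B → broadest niche (most generalist): species 2 (B = 2.62).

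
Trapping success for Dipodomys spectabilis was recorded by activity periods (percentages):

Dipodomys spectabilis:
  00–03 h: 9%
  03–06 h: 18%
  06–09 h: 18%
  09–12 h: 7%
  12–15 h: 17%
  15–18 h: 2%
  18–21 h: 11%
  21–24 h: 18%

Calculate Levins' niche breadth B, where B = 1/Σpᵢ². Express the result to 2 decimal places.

Convert percentages to proportions (divide by 100).
Σpᵢ² = 0.09² + 0.18² + 0.18² + 0.07² + 0.17² + 0.02² + 0.11² + 0.18² = 0.0081 + 0.0324 + 0.0324 + 0.0049 + 0.0289 + 0.0004 + 0.0121 + 0.0324 = 0.1516
B = 1 / 0.1516 = 6.5963

6.60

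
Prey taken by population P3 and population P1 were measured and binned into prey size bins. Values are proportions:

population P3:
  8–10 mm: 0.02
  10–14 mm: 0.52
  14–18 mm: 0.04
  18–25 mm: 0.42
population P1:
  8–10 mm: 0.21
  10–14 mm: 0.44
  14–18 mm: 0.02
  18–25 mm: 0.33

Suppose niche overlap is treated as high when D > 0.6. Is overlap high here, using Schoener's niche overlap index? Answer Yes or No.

Yes

Σ|p₁ᵢ − p₂ᵢ| = 0.19 + 0.08 + 0.02 + 0.09 = 0.38
D = 1 − ½ × 0.38 = 1 − 0.190 = 0.8100
D = 0.8100 > 0.6 → Yes.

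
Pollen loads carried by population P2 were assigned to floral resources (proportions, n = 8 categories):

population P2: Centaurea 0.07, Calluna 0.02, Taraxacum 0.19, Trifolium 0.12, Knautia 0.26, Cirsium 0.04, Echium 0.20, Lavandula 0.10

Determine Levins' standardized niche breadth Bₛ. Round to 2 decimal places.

Σpᵢ² = 0.07² + 0.02² + 0.19² + 0.12² + 0.26² + 0.04² + 0.20² + 0.10² = 0.0049 + 0.0004 + 0.0361 + 0.0144 + 0.0676 + 0.0016 + 0.0400 + 0.0100 = 0.1750
B = 1 / 0.1750 = 5.7143
Bₛ = (B − 1)/(n − 1) = (5.7143 − 1)/(8 − 1) = 4.7143/7 = 0.6735

0.67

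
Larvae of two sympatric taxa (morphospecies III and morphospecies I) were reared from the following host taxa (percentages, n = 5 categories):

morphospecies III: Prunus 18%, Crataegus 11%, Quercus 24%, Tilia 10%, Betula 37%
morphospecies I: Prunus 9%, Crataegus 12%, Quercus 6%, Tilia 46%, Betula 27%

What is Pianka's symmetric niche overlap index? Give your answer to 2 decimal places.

Convert percentages to proportions (divide by 100).
Σ p₁ᵢp₂ᵢ = 0.0162 + 0.0132 + 0.0144 + 0.0460 + 0.0999 = 0.1897
Σp_1ᵢ² = 0.18² + 0.11² + 0.24² + 0.10² + 0.37² = 0.0324 + 0.0121 + 0.0576 + 0.0100 + 0.1369 = 0.2490
Σp_2ᵢ² = 0.09² + 0.12² + 0.06² + 0.46² + 0.27² = 0.0081 + 0.0144 + 0.0036 + 0.2116 + 0.0729 = 0.3106
O = 0.1897 / √(0.2490 × 0.3106) = 0.1897 / 0.27810 = 0.6821

0.68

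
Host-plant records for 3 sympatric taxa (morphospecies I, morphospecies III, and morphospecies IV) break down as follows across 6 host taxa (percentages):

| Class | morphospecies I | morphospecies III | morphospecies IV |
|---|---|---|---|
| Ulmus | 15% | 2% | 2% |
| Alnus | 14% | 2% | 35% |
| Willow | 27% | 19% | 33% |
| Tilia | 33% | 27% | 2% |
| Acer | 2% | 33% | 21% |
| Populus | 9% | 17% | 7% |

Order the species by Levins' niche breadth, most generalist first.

morphospecies I > morphospecies III > morphospecies IV

Convert percentages to proportions (divide by 100).
Σp_Iᵢ² = 0.15² + 0.14² + 0.27² + 0.33² + 0.02² + 0.09² = 0.0225 + 0.0196 + 0.0729 + 0.1089 + 0.0004 + 0.0081 = 0.2324
B_I = 1 / 0.2324 = 4.3029
Σp_IIIᵢ² = 0.02² + 0.02² + 0.19² + 0.27² + 0.33² + 0.17² = 0.0004 + 0.0004 + 0.0361 + 0.0729 + 0.1089 + 0.0289 = 0.2476
B_III = 1 / 0.2476 = 4.0388
Σp_IVᵢ² = 0.02² + 0.35² + 0.33² + 0.02² + 0.21² + 0.07² = 0.0004 + 0.1225 + 0.1089 + 0.0004 + 0.0441 + 0.0049 = 0.2812
B_IV = 1 / 0.2812 = 3.5562
Ranking by B (broadest → narrowest): morphospecies I (4.30) > morphospecies III (4.04) > morphospecies IV (3.56)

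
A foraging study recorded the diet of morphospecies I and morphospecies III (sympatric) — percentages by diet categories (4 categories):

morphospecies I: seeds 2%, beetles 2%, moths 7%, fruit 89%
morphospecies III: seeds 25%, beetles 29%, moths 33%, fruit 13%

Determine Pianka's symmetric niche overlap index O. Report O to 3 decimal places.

0.321

Convert percentages to proportions (divide by 100).
Σ p₁ᵢp₂ᵢ = 0.0050 + 0.0058 + 0.0231 + 0.1157 = 0.1496
Σp_1ᵢ² = 0.02² + 0.02² + 0.07² + 0.89² = 0.0004 + 0.0004 + 0.0049 + 0.7921 = 0.7978
Σp_2ᵢ² = 0.25² + 0.29² + 0.33² + 0.13² = 0.0625 + 0.0841 + 0.1089 + 0.0169 = 0.2724
O = 0.1496 / √(0.7978 × 0.2724) = 0.1496 / 0.466177 = 0.32091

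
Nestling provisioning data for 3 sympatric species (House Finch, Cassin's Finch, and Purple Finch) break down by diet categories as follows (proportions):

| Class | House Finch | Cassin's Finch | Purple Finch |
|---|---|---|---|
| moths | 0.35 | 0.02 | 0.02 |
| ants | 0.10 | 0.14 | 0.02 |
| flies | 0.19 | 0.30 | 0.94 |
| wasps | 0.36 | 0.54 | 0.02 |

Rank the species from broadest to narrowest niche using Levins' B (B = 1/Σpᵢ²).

House Finch > Cassin's Finch > Purple Finch

Σp_Housᵢ² = 0.35² + 0.10² + 0.19² + 0.36² = 0.1225 + 0.0100 + 0.0361 + 0.1296 = 0.2982
B_Hous = 1 / 0.2982 = 3.3535
Σp_Cassᵢ² = 0.02² + 0.14² + 0.30² + 0.54² = 0.0004 + 0.0196 + 0.0900 + 0.2916 = 0.4016
B_Cass = 1 / 0.4016 = 2.4900
Σp_Purpᵢ² = 0.02² + 0.02² + 0.94² + 0.02² = 0.0004 + 0.0004 + 0.8836 + 0.0004 = 0.8848
B_Purp = 1 / 0.8848 = 1.1302
Ranking by B (broadest → narrowest): House Finch (3.35) > Cassin's Finch (2.49) > Purple Finch (1.13)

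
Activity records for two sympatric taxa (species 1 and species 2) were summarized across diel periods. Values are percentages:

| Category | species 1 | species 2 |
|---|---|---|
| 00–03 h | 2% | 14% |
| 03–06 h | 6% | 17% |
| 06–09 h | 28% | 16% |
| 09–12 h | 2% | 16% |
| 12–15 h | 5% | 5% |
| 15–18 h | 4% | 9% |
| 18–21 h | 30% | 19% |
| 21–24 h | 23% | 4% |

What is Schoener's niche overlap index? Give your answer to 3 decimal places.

Convert percentages to proportions (divide by 100).
Σ|p₁ᵢ − p₂ᵢ| = 0.12 + 0.11 + 0.12 + 0.14 + 0.00 + 0.05 + 0.11 + 0.19 = 0.84
D = 1 − ½ × 0.84 = 1 − 0.420 = 0.58000

0.580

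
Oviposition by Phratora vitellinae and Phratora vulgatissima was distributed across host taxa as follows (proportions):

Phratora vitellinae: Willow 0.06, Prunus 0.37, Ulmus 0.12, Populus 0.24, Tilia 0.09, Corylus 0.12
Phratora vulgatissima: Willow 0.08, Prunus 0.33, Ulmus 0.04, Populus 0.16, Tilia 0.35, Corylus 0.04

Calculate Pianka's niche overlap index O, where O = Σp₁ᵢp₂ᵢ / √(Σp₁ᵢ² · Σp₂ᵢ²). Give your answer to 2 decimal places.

0.82

Σ p₁ᵢp₂ᵢ = 0.0048 + 0.1221 + 0.0048 + 0.0384 + 0.0315 + 0.0048 = 0.2064
Σp_1ᵢ² = 0.06² + 0.37² + 0.12² + 0.24² + 0.09² + 0.12² = 0.0036 + 0.1369 + 0.0144 + 0.0576 + 0.0081 + 0.0144 = 0.2350
Σp_2ᵢ² = 0.08² + 0.33² + 0.04² + 0.16² + 0.35² + 0.04² = 0.0064 + 0.1089 + 0.0016 + 0.0256 + 0.1225 + 0.0016 = 0.2666
O = 0.2064 / √(0.2350 × 0.2666) = 0.2064 / 0.25030 = 0.8246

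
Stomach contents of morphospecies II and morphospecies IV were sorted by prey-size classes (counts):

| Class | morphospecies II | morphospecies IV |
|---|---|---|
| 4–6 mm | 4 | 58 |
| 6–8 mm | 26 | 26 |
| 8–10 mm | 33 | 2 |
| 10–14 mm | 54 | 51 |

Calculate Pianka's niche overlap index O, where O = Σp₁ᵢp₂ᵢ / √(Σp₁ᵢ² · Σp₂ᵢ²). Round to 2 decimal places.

Proportions for morphospecies II (n=117): 4/117=0.0342, 26/117=0.2222, 33/117=0.2821, 54/117=0.4615
Proportions for morphospecies IV (n=137): 58/137=0.4234, 26/137=0.1898, 2/137=0.0146, 51/137=0.3723
Σ p₁ᵢp₂ᵢ = 0.014480 + 0.042174 + 0.004119 + 0.171816 = 0.232589
Σp_1ᵢ² = 0.0342² + 0.2222² + 0.2821² + 0.4615² = 0.001170 + 0.049373 + 0.079580 + 0.212982 = 0.343105
Σp_2ᵢ² = 0.4234² + 0.1898² + 0.0146² + 0.3723² = 0.179268 + 0.036024 + 0.000213 + 0.138607 = 0.354112
O = 0.232589 / √(0.343105 × 0.354112) = 0.232589 / 0.3485651 = 0.6673

0.67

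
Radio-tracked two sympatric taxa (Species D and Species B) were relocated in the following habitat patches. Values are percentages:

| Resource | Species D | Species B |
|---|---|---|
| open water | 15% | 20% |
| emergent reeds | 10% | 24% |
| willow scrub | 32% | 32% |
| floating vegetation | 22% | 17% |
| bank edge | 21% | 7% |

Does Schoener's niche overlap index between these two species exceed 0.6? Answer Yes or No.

Yes

Convert percentages to proportions (divide by 100).
Σ|p₁ᵢ − p₂ᵢ| = 0.05 + 0.14 + 0.00 + 0.05 + 0.14 = 0.38
D = 1 − ½ × 0.38 = 1 − 0.190 = 0.8100
D = 0.8100 > 0.6 → Yes.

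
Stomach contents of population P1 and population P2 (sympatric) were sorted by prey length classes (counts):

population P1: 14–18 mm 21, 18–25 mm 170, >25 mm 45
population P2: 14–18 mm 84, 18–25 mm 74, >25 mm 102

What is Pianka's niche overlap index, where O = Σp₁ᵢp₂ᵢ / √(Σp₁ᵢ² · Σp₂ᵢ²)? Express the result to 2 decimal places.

Proportions for population P1 (n=236): 21/236=0.0890, 170/236=0.7203, 45/236=0.1907
Proportions for population P2 (n=260): 84/260=0.3231, 74/260=0.2846, 102/260=0.3923
Σ p₁ᵢp₂ᵢ = 0.028756 + 0.204997 + 0.074812 = 0.308565
Σp_1ᵢ² = 0.0890² + 0.7203² + 0.1907² = 0.007921 + 0.518832 + 0.036366 = 0.563119
Σp_2ᵢ² = 0.3231² + 0.2846² + 0.3923² = 0.104394 + 0.080997 + 0.153899 = 0.339290
O = 0.308565 / √(0.563119 × 0.339290) = 0.308565 / 0.4371048 = 0.7059

0.71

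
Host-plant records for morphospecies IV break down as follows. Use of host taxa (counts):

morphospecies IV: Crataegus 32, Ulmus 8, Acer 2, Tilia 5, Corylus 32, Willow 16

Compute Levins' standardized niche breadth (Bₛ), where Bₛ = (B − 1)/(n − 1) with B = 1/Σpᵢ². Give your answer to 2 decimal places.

0.55

Proportions for morphospecies IV (n=95): 32/95=0.3368, 8/95=0.0842, 2/95=0.0211, 5/95=0.0526, 32/95=0.3368, 16/95=0.1684
Σpᵢ² = 0.3368² + 0.0842² + 0.0211² + 0.0526² + 0.3368² + 0.1684² = 0.113434 + 0.007090 + 0.000445 + 0.002767 + 0.113434 + 0.028359 = 0.265529
B = 1 / 0.265529 = 3.7661
Bₛ = (B − 1)/(n − 1) = (3.7661 − 1)/(6 − 1) = 2.7661/5 = 0.5532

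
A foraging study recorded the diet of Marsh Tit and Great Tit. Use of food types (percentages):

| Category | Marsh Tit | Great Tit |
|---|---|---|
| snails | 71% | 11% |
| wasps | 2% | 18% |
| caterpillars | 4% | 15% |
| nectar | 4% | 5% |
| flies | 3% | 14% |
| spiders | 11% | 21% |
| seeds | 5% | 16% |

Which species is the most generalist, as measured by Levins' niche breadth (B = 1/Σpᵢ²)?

Convert percentages to proportions (divide by 100).
Σp_Marsᵢ² = 0.71² + 0.02² + 0.04² + 0.04² + 0.03² + 0.11² + 0.05² = 0.5041 + 0.0004 + 0.0016 + 0.0016 + 0.0009 + 0.0121 + 0.0025 = 0.5232
B_Mars = 1 / 0.5232 = 1.9113
Σp_Greaᵢ² = 0.11² + 0.18² + 0.15² + 0.05² + 0.14² + 0.21² + 0.16² = 0.0121 + 0.0324 + 0.0225 + 0.0025 + 0.0196 + 0.0441 + 0.0256 = 0.1588
B_Grea = 1 / 0.1588 = 6.2972
Highest B → broadest niche (most generalist): Great Tit (B = 6.30).

Great Tit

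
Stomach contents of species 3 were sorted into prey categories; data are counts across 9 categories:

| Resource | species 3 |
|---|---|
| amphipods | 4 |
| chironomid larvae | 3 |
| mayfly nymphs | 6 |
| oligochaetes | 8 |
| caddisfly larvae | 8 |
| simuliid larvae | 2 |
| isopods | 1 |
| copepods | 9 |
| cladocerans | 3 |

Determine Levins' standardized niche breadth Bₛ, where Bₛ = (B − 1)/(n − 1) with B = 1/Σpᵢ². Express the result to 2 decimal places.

Proportions for species 3 (n=44): 4/44=0.0909, 3/44=0.0682, 6/44=0.1364, 8/44=0.1818, 8/44=0.1818, 2/44=0.0455, 1/44=0.0227, 9/44=0.2045, 3/44=0.0682
Σpᵢ² = 0.0909² + 0.0682² + 0.1364² + 0.1818² + 0.1818² + 0.0455² + 0.0227² + 0.2045² + 0.0682² = 0.008263 + 0.004651 + 0.018605 + 0.033051 + 0.033051 + 0.002070 + 0.000515 + 0.041820 + 0.004651 = 0.146677
B = 1 / 0.146677 = 6.8177
Bₛ = (B − 1)/(n − 1) = (6.8177 − 1)/(9 − 1) = 5.8177/8 = 0.7272

0.73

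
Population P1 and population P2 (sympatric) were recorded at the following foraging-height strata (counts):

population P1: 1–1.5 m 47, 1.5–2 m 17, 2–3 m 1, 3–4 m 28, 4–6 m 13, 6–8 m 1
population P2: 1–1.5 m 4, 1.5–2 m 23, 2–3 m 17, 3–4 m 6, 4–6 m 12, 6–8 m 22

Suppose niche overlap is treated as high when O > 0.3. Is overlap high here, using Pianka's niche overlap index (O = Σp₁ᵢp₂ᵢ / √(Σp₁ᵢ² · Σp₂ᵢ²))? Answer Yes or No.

Yes

Proportions for population P1 (n=107): 47/107=0.4393, 17/107=0.1589, 1/107=0.0093, 28/107=0.2617, 13/107=0.1215, 1/107=0.0093
Proportions for population P2 (n=84): 4/84=0.0476, 23/84=0.2738, 17/84=0.2024, 6/84=0.0714, 12/84=0.1429, 22/84=0.2619
Σ p₁ᵢp₂ᵢ = 0.020911 + 0.043507 + 0.001882 + 0.018685 + 0.017362 + 0.002436 = 0.104783
Σp_1ᵢ² = 0.4393² + 0.1589² + 0.0093² + 0.2617² + 0.1215² + 0.0093² = 0.192984 + 0.025249 + 0.000086 + 0.068487 + 0.014762 + 0.000086 = 0.301654
Σp_2ᵢ² = 0.0476² + 0.2738² + 0.2024² + 0.0714² + 0.1429² + 0.2619² = 0.002266 + 0.074966 + 0.040966 + 0.005098 + 0.020420 + 0.068592 = 0.212308
O = 0.104783 / √(0.301654 × 0.212308) = 0.104783 / 0.2530683 = 0.4141
O = 0.4141 > 0.3 → Yes.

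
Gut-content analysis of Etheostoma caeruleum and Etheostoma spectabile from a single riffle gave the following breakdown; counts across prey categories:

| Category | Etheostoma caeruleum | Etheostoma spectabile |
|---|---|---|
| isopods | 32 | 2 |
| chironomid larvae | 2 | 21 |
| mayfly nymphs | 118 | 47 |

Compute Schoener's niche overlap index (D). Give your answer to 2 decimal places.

Proportions for Etheostoma caeruleum (n=152): 32/152=0.2105, 2/152=0.0132, 118/152=0.7763
Proportions for Etheostoma spectabile (n=70): 2/70=0.0286, 21/70=0.3000, 47/70=0.6714
Σ|p₁ᵢ − p₂ᵢ| = 0.1819 + 0.2868 + 0.1049 = 0.5736
D = 1 − ½ × 0.5736 = 1 − 0.28680 = 0.71320

0.71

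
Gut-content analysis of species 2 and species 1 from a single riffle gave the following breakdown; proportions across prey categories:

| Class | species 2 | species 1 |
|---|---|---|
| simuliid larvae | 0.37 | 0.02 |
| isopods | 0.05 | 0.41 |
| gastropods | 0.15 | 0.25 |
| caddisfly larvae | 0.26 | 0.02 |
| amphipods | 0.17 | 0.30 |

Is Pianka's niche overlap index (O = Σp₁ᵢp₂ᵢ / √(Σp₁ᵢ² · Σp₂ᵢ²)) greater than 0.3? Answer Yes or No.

Σ p₁ᵢp₂ᵢ = 0.0074 + 0.0205 + 0.0375 + 0.0052 + 0.0510 = 0.1216
Σp_1ᵢ² = 0.37² + 0.05² + 0.15² + 0.26² + 0.17² = 0.1369 + 0.0025 + 0.0225 + 0.0676 + 0.0289 = 0.2584
Σp_2ᵢ² = 0.02² + 0.41² + 0.25² + 0.02² + 0.30² = 0.0004 + 0.1681 + 0.0625 + 0.0004 + 0.0900 = 0.3214
O = 0.1216 / √(0.2584 × 0.3214) = 0.1216 / 0.28818 = 0.4220
O = 0.4220 > 0.3 → Yes.

Yes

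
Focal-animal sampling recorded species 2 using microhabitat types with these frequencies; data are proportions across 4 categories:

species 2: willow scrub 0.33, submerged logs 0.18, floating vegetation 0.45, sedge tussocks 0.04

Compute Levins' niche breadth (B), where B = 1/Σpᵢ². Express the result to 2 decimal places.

2.90

Σpᵢ² = 0.33² + 0.18² + 0.45² + 0.04² = 0.1089 + 0.0324 + 0.2025 + 0.0016 = 0.3454
B = 1 / 0.3454 = 2.8952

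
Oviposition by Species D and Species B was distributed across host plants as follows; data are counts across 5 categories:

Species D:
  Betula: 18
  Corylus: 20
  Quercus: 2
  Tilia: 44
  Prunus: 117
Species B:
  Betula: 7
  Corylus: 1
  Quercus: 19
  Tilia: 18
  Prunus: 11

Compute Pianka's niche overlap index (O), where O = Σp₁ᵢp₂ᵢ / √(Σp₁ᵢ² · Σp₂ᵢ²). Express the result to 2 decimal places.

Proportions for Species D (n=201): 18/201=0.0896, 20/201=0.0995, 2/201=0.0100, 44/201=0.2189, 117/201=0.5821
Proportions for Species B (n=56): 7/56=0.1250, 1/56=0.0179, 19/56=0.3393, 18/56=0.3214, 11/56=0.1964
Σ p₁ᵢp₂ᵢ = 0.011200 + 0.001781 + 0.003393 + 0.070354 + 0.114324 = 0.201052
Σp_1ᵢ² = 0.0896² + 0.0995² + 0.0100² + 0.2189² + 0.5821² = 0.008028 + 0.009900 + 0.000100 + 0.047917 + 0.338840 = 0.404785
Σp_2ᵢ² = 0.1250² + 0.0179² + 0.3393² + 0.3214² + 0.1964² = 0.015625 + 0.000320 + 0.115124 + 0.103298 + 0.038573 = 0.272940
O = 0.201052 / √(0.404785 × 0.272940) = 0.201052 / 0.3323884 = 0.6049

0.60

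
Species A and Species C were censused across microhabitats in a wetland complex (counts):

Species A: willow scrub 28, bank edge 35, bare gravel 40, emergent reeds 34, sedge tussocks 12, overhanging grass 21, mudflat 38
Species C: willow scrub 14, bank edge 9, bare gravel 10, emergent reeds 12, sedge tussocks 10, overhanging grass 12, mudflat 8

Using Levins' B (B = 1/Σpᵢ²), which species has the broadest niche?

Species C

Proportions for Species A (n=208): 28/208=0.1346, 35/208=0.1683, 40/208=0.1923, 34/208=0.1635, 12/208=0.0577, 21/208=0.1010, 38/208=0.1827
Proportions for Species C (n=75): 14/75=0.1867, 9/75=0.1200, 10/75=0.1333, 12/75=0.1600, 10/75=0.1333, 12/75=0.1600, 8/75=0.1067
Σp_Aᵢ² = 0.1346² + 0.1683² + 0.1923² + 0.1635² + 0.0577² + 0.1010² + 0.1827² = 0.018117 + 0.028325 + 0.036979 + 0.026732 + 0.003329 + 0.010201 + 0.033379 = 0.157062
B_A = 1 / 0.157062 = 6.3669
Σp_Cᵢ² = 0.1867² + 0.1200² + 0.1333² + 0.1600² + 0.1333² + 0.1600² + 0.1067² = 0.034857 + 0.014400 + 0.017769 + 0.025600 + 0.017769 + 0.025600 + 0.011385 = 0.147380
B_C = 1 / 0.147380 = 6.7852
Highest B → broadest niche (most generalist): Species C (B = 6.79).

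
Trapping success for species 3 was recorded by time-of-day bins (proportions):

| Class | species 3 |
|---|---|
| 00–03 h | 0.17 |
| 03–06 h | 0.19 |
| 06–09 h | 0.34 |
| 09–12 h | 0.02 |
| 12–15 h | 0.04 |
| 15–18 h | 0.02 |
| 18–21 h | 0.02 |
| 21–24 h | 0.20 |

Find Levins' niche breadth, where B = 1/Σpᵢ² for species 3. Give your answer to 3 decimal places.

Σpᵢ² = 0.17² + 0.19² + 0.34² + 0.02² + 0.04² + 0.02² + 0.02² + 0.20² = 0.0289 + 0.0361 + 0.1156 + 0.0004 + 0.0016 + 0.0004 + 0.0004 + 0.0400 = 0.2234
B = 1 / 0.2234 = 4.47628

4.476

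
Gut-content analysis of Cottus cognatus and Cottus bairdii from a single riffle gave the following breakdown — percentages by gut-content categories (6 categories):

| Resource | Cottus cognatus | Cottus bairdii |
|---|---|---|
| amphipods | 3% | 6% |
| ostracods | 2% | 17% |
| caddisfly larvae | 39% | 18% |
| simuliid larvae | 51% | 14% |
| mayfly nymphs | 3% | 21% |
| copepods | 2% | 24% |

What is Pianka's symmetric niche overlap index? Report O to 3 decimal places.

0.568

Convert percentages to proportions (divide by 100).
Σ p₁ᵢp₂ᵢ = 0.0018 + 0.0034 + 0.0702 + 0.0714 + 0.0063 + 0.0048 = 0.1579
Σp_1ᵢ² = 0.03² + 0.02² + 0.39² + 0.51² + 0.03² + 0.02² = 0.0009 + 0.0004 + 0.1521 + 0.2601 + 0.0009 + 0.0004 = 0.4148
Σp_2ᵢ² = 0.06² + 0.17² + 0.18² + 0.14² + 0.21² + 0.24² = 0.0036 + 0.0289 + 0.0324 + 0.0196 + 0.0441 + 0.0576 = 0.1862
O = 0.1579 / √(0.4148 × 0.1862) = 0.1579 / 0.277913 = 0.56816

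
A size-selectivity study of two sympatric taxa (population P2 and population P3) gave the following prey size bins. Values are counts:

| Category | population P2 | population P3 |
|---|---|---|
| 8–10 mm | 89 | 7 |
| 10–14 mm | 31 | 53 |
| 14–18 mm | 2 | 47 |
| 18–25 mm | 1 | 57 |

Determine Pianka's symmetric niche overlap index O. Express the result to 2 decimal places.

Proportions for population P2 (n=123): 89/123=0.7236, 31/123=0.2520, 2/123=0.0163, 1/123=0.0081
Proportions for population P3 (n=164): 7/164=0.0427, 53/164=0.3232, 47/164=0.2866, 57/164=0.3476
Σ p₁ᵢp₂ᵢ = 0.030898 + 0.081446 + 0.004672 + 0.002816 = 0.119832
Σp_1ᵢ² = 0.7236² + 0.2520² + 0.0163² + 0.0081² = 0.523597 + 0.063504 + 0.000266 + 0.000066 = 0.587433
Σp_2ᵢ² = 0.0427² + 0.3232² + 0.2866² + 0.3476² = 0.001823 + 0.104458 + 0.082140 + 0.120826 = 0.309247
O = 0.119832 / √(0.587433 × 0.309247) = 0.119832 / 0.4262181 = 0.2812

0.28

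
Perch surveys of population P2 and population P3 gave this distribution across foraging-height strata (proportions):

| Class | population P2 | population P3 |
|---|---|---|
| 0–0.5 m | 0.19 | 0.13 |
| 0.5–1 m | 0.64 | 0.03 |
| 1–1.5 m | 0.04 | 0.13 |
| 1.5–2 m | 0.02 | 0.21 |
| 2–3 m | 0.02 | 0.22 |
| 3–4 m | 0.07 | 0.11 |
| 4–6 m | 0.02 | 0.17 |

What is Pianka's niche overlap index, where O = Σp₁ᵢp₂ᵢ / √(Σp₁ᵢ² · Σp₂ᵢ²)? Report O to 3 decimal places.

Σ p₁ᵢp₂ᵢ = 0.0247 + 0.0192 + 0.0052 + 0.0042 + 0.0044 + 0.0077 + 0.0034 = 0.0688
Σp_1ᵢ² = 0.19² + 0.64² + 0.04² + 0.02² + 0.02² + 0.07² + 0.02² = 0.0361 + 0.4096 + 0.0016 + 0.0004 + 0.0004 + 0.0049 + 0.0004 = 0.4534
Σp_2ᵢ² = 0.13² + 0.03² + 0.13² + 0.21² + 0.22² + 0.11² + 0.17² = 0.0169 + 0.0009 + 0.0169 + 0.0441 + 0.0484 + 0.0121 + 0.0289 = 0.1682
O = 0.0688 / √(0.4534 × 0.1682) = 0.0688 / 0.276156 = 0.24913

0.249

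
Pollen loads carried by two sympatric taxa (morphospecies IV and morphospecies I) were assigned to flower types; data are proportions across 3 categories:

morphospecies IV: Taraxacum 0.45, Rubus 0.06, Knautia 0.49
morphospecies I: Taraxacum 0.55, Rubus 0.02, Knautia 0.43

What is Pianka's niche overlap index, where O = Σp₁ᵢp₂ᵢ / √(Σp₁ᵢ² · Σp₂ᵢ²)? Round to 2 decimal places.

Σ p₁ᵢp₂ᵢ = 0.2475 + 0.0012 + 0.2107 = 0.4594
Σp_1ᵢ² = 0.45² + 0.06² + 0.49² = 0.2025 + 0.0036 + 0.2401 = 0.4462
Σp_2ᵢ² = 0.55² + 0.02² + 0.43² = 0.3025 + 0.0004 + 0.1849 = 0.4878
O = 0.4594 / √(0.4462 × 0.4878) = 0.4594 / 0.46654 = 0.9847

0.98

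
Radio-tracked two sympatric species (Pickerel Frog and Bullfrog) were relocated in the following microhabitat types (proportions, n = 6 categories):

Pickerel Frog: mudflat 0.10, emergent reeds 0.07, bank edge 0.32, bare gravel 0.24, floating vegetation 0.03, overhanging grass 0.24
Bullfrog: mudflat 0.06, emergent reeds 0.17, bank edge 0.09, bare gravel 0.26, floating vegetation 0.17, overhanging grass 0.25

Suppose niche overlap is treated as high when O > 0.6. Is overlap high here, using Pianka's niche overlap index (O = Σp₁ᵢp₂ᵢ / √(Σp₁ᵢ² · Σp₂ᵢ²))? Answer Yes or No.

Yes

Σ p₁ᵢp₂ᵢ = 0.0060 + 0.0119 + 0.0288 + 0.0624 + 0.0051 + 0.0600 = 0.1742
Σp_1ᵢ² = 0.10² + 0.07² + 0.32² + 0.24² + 0.03² + 0.24² = 0.0100 + 0.0049 + 0.1024 + 0.0576 + 0.0009 + 0.0576 = 0.2334
Σp_2ᵢ² = 0.06² + 0.17² + 0.09² + 0.26² + 0.17² + 0.25² = 0.0036 + 0.0289 + 0.0081 + 0.0676 + 0.0289 + 0.0625 = 0.1996
O = 0.1742 / √(0.2334 × 0.1996) = 0.1742 / 0.21584 = 0.8071
O = 0.8071 > 0.6 → Yes.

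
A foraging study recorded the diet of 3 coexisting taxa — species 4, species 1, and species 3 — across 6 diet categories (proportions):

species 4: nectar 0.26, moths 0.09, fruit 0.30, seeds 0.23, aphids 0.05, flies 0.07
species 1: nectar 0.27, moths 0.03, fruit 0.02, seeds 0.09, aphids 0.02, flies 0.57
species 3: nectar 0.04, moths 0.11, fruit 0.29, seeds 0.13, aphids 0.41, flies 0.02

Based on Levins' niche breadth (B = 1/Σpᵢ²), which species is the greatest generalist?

Σp_4ᵢ² = 0.26² + 0.09² + 0.30² + 0.23² + 0.05² + 0.07² = 0.0676 + 0.0081 + 0.0900 + 0.0529 + 0.0025 + 0.0049 = 0.2260
B_4 = 1 / 0.2260 = 4.4248
Σp_1ᵢ² = 0.27² + 0.03² + 0.02² + 0.09² + 0.02² + 0.57² = 0.0729 + 0.0009 + 0.0004 + 0.0081 + 0.0004 + 0.3249 = 0.4076
B_1 = 1 / 0.4076 = 2.4534
Σp_3ᵢ² = 0.04² + 0.11² + 0.29² + 0.13² + 0.41² + 0.02² = 0.0016 + 0.0121 + 0.0841 + 0.0169 + 0.1681 + 0.0004 = 0.2832
B_3 = 1 / 0.2832 = 3.5311
Highest B → broadest niche (most generalist): species 4 (B = 4.42).

species 4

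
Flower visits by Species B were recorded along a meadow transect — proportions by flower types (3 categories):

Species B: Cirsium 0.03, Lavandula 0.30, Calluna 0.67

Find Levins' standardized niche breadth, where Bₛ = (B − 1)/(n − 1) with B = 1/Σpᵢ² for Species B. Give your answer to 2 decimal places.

Σpᵢ² = 0.03² + 0.30² + 0.67² = 0.0009 + 0.0900 + 0.4489 = 0.5398
B = 1 / 0.5398 = 1.8525
Bₛ = (B − 1)/(n − 1) = (1.8525 − 1)/(3 − 1) = 0.8525/2 = 0.4263

0.43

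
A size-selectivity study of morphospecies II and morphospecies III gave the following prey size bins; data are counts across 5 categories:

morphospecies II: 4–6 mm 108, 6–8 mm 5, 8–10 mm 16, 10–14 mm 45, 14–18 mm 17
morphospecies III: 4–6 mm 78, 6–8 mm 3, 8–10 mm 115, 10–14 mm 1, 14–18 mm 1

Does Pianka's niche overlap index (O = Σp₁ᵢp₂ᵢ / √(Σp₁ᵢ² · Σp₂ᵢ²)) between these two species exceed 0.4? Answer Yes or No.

Yes

Proportions for morphospecies II (n=191): 108/191=0.5654, 5/191=0.0262, 16/191=0.0838, 45/191=0.2356, 17/191=0.0890
Proportions for morphospecies III (n=198): 78/198=0.3939, 3/198=0.0152, 115/198=0.5808, 1/198=0.0051, 1/198=0.0051
Σ p₁ᵢp₂ᵢ = 0.222711 + 0.000398 + 0.048671 + 0.001202 + 0.000454 = 0.273436
Σp_1ᵢ² = 0.5654² + 0.0262² + 0.0838² + 0.2356² + 0.0890² = 0.319677 + 0.000686 + 0.007022 + 0.055507 + 0.007921 = 0.390813
Σp_2ᵢ² = 0.3939² + 0.0152² + 0.5808² + 0.0051² + 0.0051² = 0.155157 + 0.000231 + 0.337329 + 0.000026 + 0.000026 = 0.492769
O = 0.273436 / √(0.390813 × 0.492769) = 0.273436 / 0.4388400 = 0.6231
O = 0.6231 > 0.4 → Yes.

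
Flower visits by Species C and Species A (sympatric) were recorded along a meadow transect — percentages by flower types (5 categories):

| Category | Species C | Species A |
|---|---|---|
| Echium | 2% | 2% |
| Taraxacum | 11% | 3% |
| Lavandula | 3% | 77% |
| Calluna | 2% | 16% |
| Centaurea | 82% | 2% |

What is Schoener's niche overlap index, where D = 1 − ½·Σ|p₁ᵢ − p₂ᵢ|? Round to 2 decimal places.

0.12

Convert percentages to proportions (divide by 100).
Σ|p₁ᵢ − p₂ᵢ| = 0.00 + 0.08 + 0.74 + 0.14 + 0.80 = 1.76
D = 1 − ½ × 1.76 = 1 − 0.880 = 0.1200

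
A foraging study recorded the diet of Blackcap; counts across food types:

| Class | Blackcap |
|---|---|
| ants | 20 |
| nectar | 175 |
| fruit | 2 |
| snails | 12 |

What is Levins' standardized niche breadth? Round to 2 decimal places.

0.13

Proportions for Blackcap (n=209): 20/209=0.0957, 175/209=0.8373, 2/209=0.0096, 12/209=0.0574
Σpᵢ² = 0.0957² + 0.8373² + 0.0096² + 0.0574² = 0.009158 + 0.701071 + 0.000092 + 0.003295 = 0.713616
B = 1 / 0.713616 = 1.4013
Bₛ = (B − 1)/(n − 1) = (1.4013 − 1)/(4 − 1) = 0.4013/3 = 0.1338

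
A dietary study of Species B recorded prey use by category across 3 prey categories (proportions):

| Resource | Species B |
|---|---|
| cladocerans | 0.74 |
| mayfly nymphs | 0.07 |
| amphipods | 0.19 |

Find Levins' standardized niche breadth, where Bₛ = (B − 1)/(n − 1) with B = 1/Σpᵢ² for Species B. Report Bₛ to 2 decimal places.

0.35

Σpᵢ² = 0.74² + 0.07² + 0.19² = 0.5476 + 0.0049 + 0.0361 = 0.5886
B = 1 / 0.5886 = 1.6989
Bₛ = (B − 1)/(n − 1) = (1.6989 − 1)/(3 − 1) = 0.6989/2 = 0.3495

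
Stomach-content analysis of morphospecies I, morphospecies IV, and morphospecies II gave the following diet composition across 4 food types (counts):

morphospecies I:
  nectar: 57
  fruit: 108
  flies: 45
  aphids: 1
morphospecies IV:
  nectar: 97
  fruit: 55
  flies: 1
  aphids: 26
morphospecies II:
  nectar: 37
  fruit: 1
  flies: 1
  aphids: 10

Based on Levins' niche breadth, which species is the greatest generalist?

morphospecies I

Proportions for morphospecies I (n=211): 57/211=0.2701, 108/211=0.5118, 45/211=0.2133, 1/211=0.0047
Proportions for morphospecies IV (n=179): 97/179=0.5419, 55/179=0.3073, 1/179=0.0056, 26/179=0.1453
Proportions for morphospecies II (n=49): 37/49=0.7551, 1/49=0.0204, 1/49=0.0204, 10/49=0.2041
Σp_Iᵢ² = 0.2701² + 0.5118² + 0.2133² + 0.0047² = 0.072954 + 0.261939 + 0.045497 + 0.000022 = 0.380412
B_I = 1 / 0.380412 = 2.6287
Σp_IVᵢ² = 0.5419² + 0.3073² + 0.0056² + 0.1453² = 0.293656 + 0.094433 + 0.000031 + 0.021112 = 0.409232
B_IV = 1 / 0.409232 = 2.4436
Σp_IIᵢ² = 0.7551² + 0.0204² + 0.0204² + 0.2041² = 0.570176 + 0.000416 + 0.000416 + 0.041657 = 0.612665
B_II = 1 / 0.612665 = 1.6322
Highest B → broadest niche (most generalist): morphospecies I (B = 2.63).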